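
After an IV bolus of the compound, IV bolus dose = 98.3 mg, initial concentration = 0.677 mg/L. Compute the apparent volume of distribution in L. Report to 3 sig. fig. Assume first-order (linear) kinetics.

145 L

Vd = Dose / C₀ = 98.30 / 0.677 = 145.2 L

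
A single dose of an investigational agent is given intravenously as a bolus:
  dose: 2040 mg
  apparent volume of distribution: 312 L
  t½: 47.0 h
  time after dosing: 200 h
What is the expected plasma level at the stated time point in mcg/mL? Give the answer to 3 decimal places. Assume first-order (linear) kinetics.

C₀ = Dose / Vd = 2040 / 312 = 6.538 mg/L
k = ln2 / t½ = 0.693147 / 47.0 = 0.01475 h⁻¹
C = C₀ · e^(−k·t) = 6.538 × e^(−0.01475 × 200)
  = 6.538 × 0.05234 = 0.3422 mg/L
(0.3422 mg/L = 0.3422 mcg/mL)

0.342 mcg/mL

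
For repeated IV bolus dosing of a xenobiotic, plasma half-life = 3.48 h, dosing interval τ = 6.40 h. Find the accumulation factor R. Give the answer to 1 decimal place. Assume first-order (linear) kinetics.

1.4

k = ln2 / t½ = 0.693147 / 3.48 = 0.1992 h⁻¹
e^(−kτ) = e^(−0.1992 × 6.40) = 0.2795
Accumulation ratio R = 1 / (1 − e^(−kτ)) = 1 / (1 − 0.2795) = 1.388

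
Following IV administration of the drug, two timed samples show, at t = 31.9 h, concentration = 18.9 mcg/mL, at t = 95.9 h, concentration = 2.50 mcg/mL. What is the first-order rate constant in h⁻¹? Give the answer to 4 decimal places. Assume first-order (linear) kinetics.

0.0316 h⁻¹

k = ln(C₁/C₂) / (t₂ − t₁) = ln(18.9/2.50) / (95.9 − 31.9)
  = 2.023 / 64.00 = 0.03161 h⁻¹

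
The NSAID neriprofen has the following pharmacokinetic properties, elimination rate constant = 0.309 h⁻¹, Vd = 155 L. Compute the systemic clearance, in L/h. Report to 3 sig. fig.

47.9 L/h

CL = k × Vd = 0.309 × 155 = 47.90 L/h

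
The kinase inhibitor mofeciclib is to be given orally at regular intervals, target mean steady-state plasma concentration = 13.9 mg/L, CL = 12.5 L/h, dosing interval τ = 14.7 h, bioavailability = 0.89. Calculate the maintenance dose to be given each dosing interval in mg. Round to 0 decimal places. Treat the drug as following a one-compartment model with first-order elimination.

2870 mg

At steady state, F × (Dose/τ) = Css × CL.
Dose = Css × CL × τ / F = 13.9 × 12.50 × 14.7 / 0.89 = 2870 mg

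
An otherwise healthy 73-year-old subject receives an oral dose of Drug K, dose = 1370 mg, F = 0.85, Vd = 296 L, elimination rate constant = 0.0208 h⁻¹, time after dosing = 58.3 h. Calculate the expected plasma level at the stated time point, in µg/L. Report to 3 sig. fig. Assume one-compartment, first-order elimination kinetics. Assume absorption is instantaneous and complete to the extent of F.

Amount reaching circulation = F × Dose = 0.85 × 1370 = 1165 mg
C₀ = F·Dose / Vd = 1165 / 296 = 3.936 mg/L
C = C₀ · e^(−k·t) = 3.936 × e^(−0.02080 × 58.3)
  = 3.936 × 0.2974 = 1.171 mg/L
Convert: 1.171 mg/L × 1000 = 1171 µg/L

1170 µg/L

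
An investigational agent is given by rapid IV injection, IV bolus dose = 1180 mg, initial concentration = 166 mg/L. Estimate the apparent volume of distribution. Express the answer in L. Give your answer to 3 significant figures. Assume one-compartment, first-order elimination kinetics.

7.11 L

Vd = Dose / C₀ = 1180 / 166 = 7.108 L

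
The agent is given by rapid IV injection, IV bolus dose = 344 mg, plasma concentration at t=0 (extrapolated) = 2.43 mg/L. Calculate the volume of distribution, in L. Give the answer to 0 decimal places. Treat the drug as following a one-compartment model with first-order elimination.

Vd = Dose / C₀ = 344.0 / 2.43 = 141.6 L

142 L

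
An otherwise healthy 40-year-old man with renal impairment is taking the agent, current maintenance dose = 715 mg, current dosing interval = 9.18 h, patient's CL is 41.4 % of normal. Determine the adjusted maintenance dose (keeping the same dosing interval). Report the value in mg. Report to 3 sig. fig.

To keep the same average steady-state level, dosing rate must scale with clearance.
CL ratio = 41.4 / 100 = 0.4140
New dose (same interval) = 715 × 0.4140 = 296.0 mg

296 mg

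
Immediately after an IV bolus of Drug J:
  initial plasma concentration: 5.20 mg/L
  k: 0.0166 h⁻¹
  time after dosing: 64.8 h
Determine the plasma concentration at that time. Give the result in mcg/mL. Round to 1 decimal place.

1.8 mcg/mL

C = C₀ · e^(−k·t) = 5.200 × e^(−0.01660 × 64.8)
  = 5.200 × 0.3411 = 1.774 mg/L
(1.774 mg/L = 1.774 mcg/mL)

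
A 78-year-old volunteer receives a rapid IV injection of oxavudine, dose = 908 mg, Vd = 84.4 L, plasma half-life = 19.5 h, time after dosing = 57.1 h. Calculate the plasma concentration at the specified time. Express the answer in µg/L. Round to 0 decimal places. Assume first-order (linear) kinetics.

1413 µg/L

C₀ = Dose / Vd = 908.0 / 84.4 = 10.76 mg/L
k = ln2 / t½ = 0.693147 / 19.5 = 0.03555 h⁻¹
C = C₀ · e^(−k·t) = 10.76 × e^(−0.03555 × 57.1)
  = 10.76 × 0.1313 = 1.413 mg/L
Convert: 1.413 mg/L × 1000 = 1413 µg/L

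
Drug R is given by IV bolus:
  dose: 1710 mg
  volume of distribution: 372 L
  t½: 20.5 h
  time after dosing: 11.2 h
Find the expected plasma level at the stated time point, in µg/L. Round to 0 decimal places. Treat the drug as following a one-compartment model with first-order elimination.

C₀ = Dose / Vd = 1710 / 372 = 4.597 mg/L
k = ln2 / t½ = 0.693147 / 20.5 = 0.03381 h⁻¹
C = C₀ · e^(−k·t) = 4.597 × e^(−0.03381 × 11.2)
  = 4.597 × 0.6848 = 3.148 mg/L
Convert: 3.148 mg/L × 1000 = 3148 µg/L

3148 µg/L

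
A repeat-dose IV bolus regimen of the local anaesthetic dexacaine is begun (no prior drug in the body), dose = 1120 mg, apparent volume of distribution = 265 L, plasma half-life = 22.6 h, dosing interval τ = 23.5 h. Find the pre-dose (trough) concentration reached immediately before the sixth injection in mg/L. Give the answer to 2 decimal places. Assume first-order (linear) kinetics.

C₀ per dose = Dose / Vd = 1120 / 265 = 4.226 mg/L
k = ln2 / t½ = 0.693147 / 22.6 = 0.03067 h⁻¹
Fraction remaining after one interval: r = e^(−kτ) = e^(−0.03067 × 23.5) = 0.4864
Before dose 6, 5 doses have been given (aged 1τ, 2τ, 3τ, 4τ, 5τ).
C_trough = C₀ × (r + r² + … + r^5) = C₀ × r(1−r^5)/(1−r)
        = 4.226 × 0.4864 × (1 − 0.02722) / (1 − 0.4864) = 3.893 mg/L

3.89 mg/L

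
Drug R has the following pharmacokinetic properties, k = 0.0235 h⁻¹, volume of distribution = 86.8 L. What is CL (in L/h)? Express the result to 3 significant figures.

CL = k × Vd = 0.0235 × 86.8 = 2.040 L/h

2.04 L/h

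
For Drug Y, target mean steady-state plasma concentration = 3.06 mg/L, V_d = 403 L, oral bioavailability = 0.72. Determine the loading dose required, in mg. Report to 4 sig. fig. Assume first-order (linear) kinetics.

LD = Css × Vd / F = 3.06 × 403 / 0.72 = 1713 mg

1713 mg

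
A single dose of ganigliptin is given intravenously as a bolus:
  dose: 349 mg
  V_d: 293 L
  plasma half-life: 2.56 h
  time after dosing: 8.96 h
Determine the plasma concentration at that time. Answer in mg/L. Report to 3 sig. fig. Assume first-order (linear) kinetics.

C₀ = Dose / Vd = 349.0 / 293 = 1.191 mg/L
k = ln2 / t½ = 0.693147 / 2.56 = 0.2708 h⁻¹
C = C₀ · e^(−k·t) = 1.191 × e^(−0.2708 × 8.96)
  = 1.191 × 0.08836 = 0.1052 mg/L

0.105 mg/L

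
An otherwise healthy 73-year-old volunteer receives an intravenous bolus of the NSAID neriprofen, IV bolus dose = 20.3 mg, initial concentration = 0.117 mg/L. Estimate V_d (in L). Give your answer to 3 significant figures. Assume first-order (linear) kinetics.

174 L

Vd = Dose / C₀ = 20.30 / 0.117 = 173.5 L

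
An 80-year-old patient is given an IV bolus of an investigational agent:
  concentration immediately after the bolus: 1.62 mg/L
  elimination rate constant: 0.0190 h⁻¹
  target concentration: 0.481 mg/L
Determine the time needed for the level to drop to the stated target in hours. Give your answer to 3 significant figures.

t = ln(C₀ / C) / k = ln(1.620 / 0.481) / 0.01900
  = ln(3.368) / 0.01900 = 1.214 / 0.01900 = 63.89 h

63.9 h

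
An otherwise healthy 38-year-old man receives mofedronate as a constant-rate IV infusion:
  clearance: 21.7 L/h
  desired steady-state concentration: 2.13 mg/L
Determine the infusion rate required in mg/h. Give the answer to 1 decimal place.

46.2 mg/h

At steady state, infusion rate R₀ = Css × CL = 2.13 × 21.70 = 46.22 mg/h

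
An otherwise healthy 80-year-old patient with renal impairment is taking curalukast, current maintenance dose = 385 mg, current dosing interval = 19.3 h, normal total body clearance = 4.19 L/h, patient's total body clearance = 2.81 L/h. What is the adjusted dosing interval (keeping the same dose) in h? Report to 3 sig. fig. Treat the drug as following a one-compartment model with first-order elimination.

28.8 h

To keep the same average steady-state level, dosing rate must scale with clearance.
CL ratio = 2.81 / 4.19 = 0.6706
New interval (same dose) = 19.3 / 0.6706 = 28.78 h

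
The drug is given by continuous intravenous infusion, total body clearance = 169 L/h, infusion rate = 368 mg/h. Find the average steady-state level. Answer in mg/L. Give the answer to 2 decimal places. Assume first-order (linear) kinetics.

2.18 mg/L

At steady state Css = R₀ / CL = 368 / 169.0 = 2.178 mg/L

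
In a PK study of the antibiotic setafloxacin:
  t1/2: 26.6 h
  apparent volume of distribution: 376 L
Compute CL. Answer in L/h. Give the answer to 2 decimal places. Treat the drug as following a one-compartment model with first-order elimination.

k = ln2 / t½ = 0.693147 / 26.6 = 0.02606 h⁻¹
CL = k × Vd = 0.02606 × 376 = 9.799 L/h

9.80 L/h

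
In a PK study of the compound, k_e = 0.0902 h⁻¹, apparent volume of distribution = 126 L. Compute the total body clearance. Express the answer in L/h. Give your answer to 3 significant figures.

11.4 L/h

CL = k × Vd = 0.0902 × 126 = 11.37 L/h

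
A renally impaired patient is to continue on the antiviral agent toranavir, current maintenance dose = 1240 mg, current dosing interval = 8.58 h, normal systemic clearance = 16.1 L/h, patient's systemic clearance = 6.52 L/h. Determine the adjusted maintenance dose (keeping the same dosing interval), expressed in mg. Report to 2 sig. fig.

500 mg

To keep the same average steady-state level, dosing rate must scale with clearance.
CL ratio = 6.52 / 16.1 = 0.4050
New dose (same interval) = 1240 × 0.4050 = 502.2 mg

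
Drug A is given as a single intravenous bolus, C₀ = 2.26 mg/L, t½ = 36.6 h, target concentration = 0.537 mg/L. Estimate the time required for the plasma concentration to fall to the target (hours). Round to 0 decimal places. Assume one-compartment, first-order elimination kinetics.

76 h

k = ln2 / t½ = 0.693147 / 36.6 = 0.01894 h⁻¹
t = ln(C₀ / C) / k = ln(2.260 / 0.537) / 0.01894
  = ln(4.209) / 0.01894 = 1.437 / 0.01894 = 75.87 h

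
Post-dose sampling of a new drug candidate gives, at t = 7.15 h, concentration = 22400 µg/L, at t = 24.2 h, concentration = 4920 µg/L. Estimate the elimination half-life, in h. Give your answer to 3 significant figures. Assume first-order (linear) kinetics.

7.80 h

k = ln(C₁/C₂) / (t₂ − t₁) = ln(22400/4920) / (24.2 − 7.15)
  = 1.516 / 17.05 = 0.08891 h⁻¹
t½ = ln2 / k = 0.693147 / 0.08891 = 7.796 h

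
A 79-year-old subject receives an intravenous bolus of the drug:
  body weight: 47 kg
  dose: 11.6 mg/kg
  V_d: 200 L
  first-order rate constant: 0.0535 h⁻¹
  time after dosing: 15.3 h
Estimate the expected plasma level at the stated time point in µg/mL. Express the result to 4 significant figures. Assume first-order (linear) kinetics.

1.202 µg/mL

Total dose = 11.6 × 47 = 545.2 mg
C₀ = Dose / Vd = 545.2 / 200 = 2.726 mg/L
C = C₀ · e^(−k·t) = 2.726 × e^(−0.05350 × 15.3)
  = 2.726 × 0.4411 = 1.202 mg/L
(1.202 mg/L = 1.202 µg/mL)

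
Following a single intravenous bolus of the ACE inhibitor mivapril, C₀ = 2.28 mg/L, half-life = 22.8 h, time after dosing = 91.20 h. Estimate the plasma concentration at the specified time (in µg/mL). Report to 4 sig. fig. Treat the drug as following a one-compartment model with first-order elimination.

k = ln2 / t½ = 0.693147 / 22.8 = 0.03040 h⁻¹
t / t½ = 91.20 / 22.8 = 4 half-lives
C = C₀ × (1/2)^4 = 2.280 × 0.06250 = 0.1425 mg/L
(0.1425 mg/L = 0.1425 µg/mL)

0.1425 µg/mL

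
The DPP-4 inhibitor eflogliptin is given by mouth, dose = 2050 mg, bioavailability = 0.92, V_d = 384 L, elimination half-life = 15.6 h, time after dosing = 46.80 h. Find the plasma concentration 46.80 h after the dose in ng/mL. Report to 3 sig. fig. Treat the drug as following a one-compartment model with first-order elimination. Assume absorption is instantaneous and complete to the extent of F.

Amount reaching circulation = F × Dose = 0.92 × 2050 = 1886 mg
C₀ = F·Dose / Vd = 1886 / 384 = 4.911 mg/L
k = ln2 / t½ = 0.693147 / 15.6 = 0.04443 h⁻¹
t / t½ = 46.80 / 15.6 = 3 half-lives
C = C₀ × (1/2)^3 = 4.911 × 0.1250 = 0.6139 mg/L
Convert: 0.6139 mg/L × 1000 = 613.9 ng/mL

614 ng/mL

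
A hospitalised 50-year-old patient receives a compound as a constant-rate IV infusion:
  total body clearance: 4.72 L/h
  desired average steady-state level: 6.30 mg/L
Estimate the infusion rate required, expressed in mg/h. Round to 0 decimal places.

30 mg/h

At steady state, infusion rate R₀ = Css × CL = 6.30 × 4.720 = 29.74 mg/h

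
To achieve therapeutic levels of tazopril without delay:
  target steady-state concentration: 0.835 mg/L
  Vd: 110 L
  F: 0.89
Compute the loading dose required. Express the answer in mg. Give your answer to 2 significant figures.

100 mg

LD = Css × Vd / F = 0.835 × 110 / 0.89 = 103.2 mg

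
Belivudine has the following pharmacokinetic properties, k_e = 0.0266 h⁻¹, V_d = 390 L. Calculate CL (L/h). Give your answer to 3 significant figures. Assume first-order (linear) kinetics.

10.4 L/h

CL = k × Vd = 0.0266 × 390 = 10.37 L/h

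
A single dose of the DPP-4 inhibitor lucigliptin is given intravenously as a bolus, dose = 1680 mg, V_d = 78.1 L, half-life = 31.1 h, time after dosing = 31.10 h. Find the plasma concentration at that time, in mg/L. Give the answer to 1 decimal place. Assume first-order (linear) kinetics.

C₀ = Dose / Vd = 1680 / 78.1 = 21.51 mg/L
k = ln2 / t½ = 0.693147 / 31.1 = 0.02229 h⁻¹
t / t½ = 31.10 / 31.1 = 1 half-lives
C = C₀ × (1/2)^1 = 21.51 × 0.5000 = 10.76 mg/L

10.8 mg/L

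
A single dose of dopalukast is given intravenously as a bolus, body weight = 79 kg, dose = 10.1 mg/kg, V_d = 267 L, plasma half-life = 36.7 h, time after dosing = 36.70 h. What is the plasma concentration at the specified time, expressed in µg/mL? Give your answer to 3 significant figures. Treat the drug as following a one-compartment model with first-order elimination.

Total dose = 10.1 × 79 = 797.9 mg
C₀ = Dose / Vd = 797.9 / 267 = 2.988 mg/L
k = ln2 / t½ = 0.693147 / 36.7 = 0.01889 h⁻¹
t / t½ = 36.70 / 36.7 = 1 half-lives
C = C₀ × (1/2)^1 = 2.988 × 0.5000 = 1.494 mg/L
(1.494 mg/L = 1.494 µg/mL)

1.49 µg/mL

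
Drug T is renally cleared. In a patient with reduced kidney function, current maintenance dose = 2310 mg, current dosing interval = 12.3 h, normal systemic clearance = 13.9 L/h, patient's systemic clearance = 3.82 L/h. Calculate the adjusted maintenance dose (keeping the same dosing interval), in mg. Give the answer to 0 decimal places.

635 mg

To keep the same average steady-state level, dosing rate must scale with clearance.
CL ratio = 3.82 / 13.9 = 0.2748
New dose (same interval) = 2310 × 0.2748 = 634.8 mg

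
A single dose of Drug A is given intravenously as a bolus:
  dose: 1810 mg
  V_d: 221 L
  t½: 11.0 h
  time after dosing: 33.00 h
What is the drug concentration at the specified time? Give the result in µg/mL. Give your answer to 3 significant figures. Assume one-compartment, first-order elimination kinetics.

C₀ = Dose / Vd = 1810 / 221 = 8.190 mg/L
k = ln2 / t½ = 0.693147 / 11.0 = 0.06301 h⁻¹
t / t½ = 33.00 / 11.0 = 3 half-lives
C = C₀ × (1/2)^3 = 8.190 × 0.1250 = 1.024 mg/L
(1.024 mg/L = 1.024 µg/mL)

1.02 µg/mL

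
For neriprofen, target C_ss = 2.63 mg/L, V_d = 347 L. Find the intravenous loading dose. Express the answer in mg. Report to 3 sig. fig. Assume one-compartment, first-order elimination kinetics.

913 mg

LD = Css × Vd = 2.63 × 347 = 912.6 mg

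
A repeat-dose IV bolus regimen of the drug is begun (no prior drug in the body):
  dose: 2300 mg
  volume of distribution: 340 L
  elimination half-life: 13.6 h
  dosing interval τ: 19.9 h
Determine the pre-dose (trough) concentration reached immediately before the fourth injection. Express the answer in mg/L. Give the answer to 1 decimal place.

3.7 mg/L

C₀ per dose = Dose / Vd = 2300 / 340 = 6.765 mg/L
k = ln2 / t½ = 0.693147 / 13.6 = 0.05097 h⁻¹
Fraction remaining after one interval: r = e^(−kτ) = e^(−0.05097 × 19.9) = 0.3627
Before dose 4, 3 doses have been given (aged 1τ, 2τ, 3τ).
C_trough = C₀ × (r + r² + … + r^3) = C₀ × r(1−r^3)/(1−r)
        = 6.765 × 0.3627 × (1 − 0.04771) / (1 − 0.3627) = 3.666 mg/L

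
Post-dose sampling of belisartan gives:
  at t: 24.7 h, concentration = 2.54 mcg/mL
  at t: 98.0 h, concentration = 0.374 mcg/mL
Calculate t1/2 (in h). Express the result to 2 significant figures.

27 h

k = ln(C₁/C₂) / (t₂ − t₁) = ln(2.54/0.374) / (98.0 − 24.7)
  = 1.916 / 73.30 = 0.02614 h⁻¹
t½ = ln2 / k = 0.693147 / 0.02614 = 26.52 h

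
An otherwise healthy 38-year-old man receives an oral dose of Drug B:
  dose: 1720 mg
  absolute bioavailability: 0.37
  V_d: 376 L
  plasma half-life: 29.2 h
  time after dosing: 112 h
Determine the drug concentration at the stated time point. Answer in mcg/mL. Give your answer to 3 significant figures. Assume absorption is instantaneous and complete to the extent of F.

Amount reaching circulation = F × Dose = 0.37 × 1720 = 636.4 mg
C₀ = F·Dose / Vd = 636.4 / 376 = 1.693 mg/L
k = ln2 / t½ = 0.693147 / 29.2 = 0.02374 h⁻¹
C = C₀ · e^(−k·t) = 1.693 × e^(−0.02374 × 112)
  = 1.693 × 0.07003 = 0.1186 mg/L
(0.1186 mg/L = 0.1186 mcg/mL)

0.119 mcg/mL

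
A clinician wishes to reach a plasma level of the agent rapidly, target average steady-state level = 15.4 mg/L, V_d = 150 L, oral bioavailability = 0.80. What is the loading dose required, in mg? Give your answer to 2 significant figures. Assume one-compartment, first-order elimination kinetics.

2900 mg

LD = Css × Vd / F = 15.4 × 150 / 0.80 = 2888 mg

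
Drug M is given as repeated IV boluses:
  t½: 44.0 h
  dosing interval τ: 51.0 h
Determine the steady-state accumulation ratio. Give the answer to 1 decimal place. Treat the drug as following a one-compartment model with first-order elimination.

k = ln2 / t½ = 0.693147 / 44.0 = 0.01575 h⁻¹
e^(−kτ) = e^(−0.01575 × 51.0) = 0.4479
Accumulation ratio R = 1 / (1 − e^(−kτ)) = 1 / (1 − 0.4479) = 1.811

1.8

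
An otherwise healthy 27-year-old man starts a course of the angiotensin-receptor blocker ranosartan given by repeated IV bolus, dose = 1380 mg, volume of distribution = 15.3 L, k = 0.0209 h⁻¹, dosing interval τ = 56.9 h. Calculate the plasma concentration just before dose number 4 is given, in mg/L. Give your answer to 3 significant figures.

38.4 mg/L

C₀ per dose = Dose / Vd = 1380 / 15.3 = 90.20 mg/L
Fraction remaining after one interval: r = e^(−kτ) = e^(−0.02090 × 56.9) = 0.3045
Before dose 4, 3 doses have been given (aged 1τ, 2τ, 3τ).
C_trough = C₀ × (r + r² + … + r^3) = C₀ × r(1−r^3)/(1−r)
        = 90.20 × 0.3045 × (1 − 0.02823) / (1 − 0.3045) = 38.38 mg/L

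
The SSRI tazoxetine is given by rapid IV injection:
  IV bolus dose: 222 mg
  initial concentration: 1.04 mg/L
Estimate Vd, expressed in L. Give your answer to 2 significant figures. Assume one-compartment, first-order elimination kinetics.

210 L

Vd = Dose / C₀ = 222.0 / 1.04 = 213.5 L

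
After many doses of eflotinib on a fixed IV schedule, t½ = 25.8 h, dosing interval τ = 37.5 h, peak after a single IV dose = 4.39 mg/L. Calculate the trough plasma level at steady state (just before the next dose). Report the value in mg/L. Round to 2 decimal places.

2.52 mg/L

k = ln2 / t½ = 0.693147 / 25.8 = 0.02687 h⁻¹
e^(−kτ) = e^(−0.02687 × 37.5) = 0.3651
Accumulation ratio R = 1 / (1 − e^(−kτ)) = 1 / (1 − 0.3651) = 1.575
Steady-state trough = C₀ × R × e^(−kτ) = 4.39 × 1.575 × 0.3651 = 2.524 mg/L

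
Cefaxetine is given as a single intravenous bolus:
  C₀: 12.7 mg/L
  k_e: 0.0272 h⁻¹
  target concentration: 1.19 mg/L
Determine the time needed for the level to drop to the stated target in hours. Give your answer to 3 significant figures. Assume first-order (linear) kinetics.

t = ln(C₀ / C) / k = ln(12.70 / 1.19) / 0.02720
  = ln(10.67) / 0.02720 = 2.367 / 0.02720 = 87.02 h

87.0 h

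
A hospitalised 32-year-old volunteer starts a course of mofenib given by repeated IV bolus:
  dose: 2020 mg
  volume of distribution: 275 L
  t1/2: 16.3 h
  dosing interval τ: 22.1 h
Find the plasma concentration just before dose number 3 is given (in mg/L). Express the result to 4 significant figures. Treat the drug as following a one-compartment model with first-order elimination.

C₀ per dose = Dose / Vd = 2020 / 275 = 7.345 mg/L
k = ln2 / t½ = 0.693147 / 16.3 = 0.04252 h⁻¹
Fraction remaining after one interval: r = e^(−kτ) = e^(−0.04252 × 22.1) = 0.3907
Before dose 3, 2 doses have been given (aged 1τ, 2τ).
C_trough = C₀ × (r + r²) = 7.345 × (0.3907 + 0.1526) = 3.991 mg/L

3.991 mg/L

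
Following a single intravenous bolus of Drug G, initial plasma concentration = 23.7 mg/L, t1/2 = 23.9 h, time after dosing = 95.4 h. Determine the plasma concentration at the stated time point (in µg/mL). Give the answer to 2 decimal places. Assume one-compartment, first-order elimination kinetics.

1.49 µg/mL

k = ln2 / t½ = 0.693147 / 23.9 = 0.02900 h⁻¹
C = C₀ · e^(−k·t) = 23.70 × e^(−0.02900 × 95.4)
  = 23.70 × 0.06288 = 1.490 mg/L
(1.490 mg/L = 1.490 µg/mL)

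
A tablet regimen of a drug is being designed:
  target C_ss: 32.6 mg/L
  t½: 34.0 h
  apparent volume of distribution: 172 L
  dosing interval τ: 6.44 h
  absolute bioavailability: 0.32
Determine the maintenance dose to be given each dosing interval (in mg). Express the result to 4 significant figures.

2301 mg

k = ln2 / t½ = 0.693147 / 34.0 = 0.02039 h⁻¹
CL = k × Vd = 0.02039 × 172 = 3.507 L/h
At steady state, F × (Dose/τ) = Css × CL.
Dose = Css × CL × τ / F = 32.6 × 3.507 × 6.44 / 0.32 = 2301 mg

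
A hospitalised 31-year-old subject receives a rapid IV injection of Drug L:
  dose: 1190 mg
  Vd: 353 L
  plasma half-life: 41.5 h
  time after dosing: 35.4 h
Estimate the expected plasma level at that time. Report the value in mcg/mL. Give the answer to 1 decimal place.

C₀ = Dose / Vd = 1190 / 353 = 3.371 mg/L
k = ln2 / t½ = 0.693147 / 41.5 = 0.01670 h⁻¹
C = C₀ · e^(−k·t) = 3.371 × e^(−0.01670 × 35.4)
  = 3.371 × 0.5537 = 1.867 mg/L
(1.867 mg/L = 1.867 mcg/mL)

1.9 mcg/mL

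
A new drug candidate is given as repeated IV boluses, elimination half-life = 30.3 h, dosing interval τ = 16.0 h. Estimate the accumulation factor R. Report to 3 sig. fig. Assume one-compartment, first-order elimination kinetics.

3.26

k = ln2 / t½ = 0.693147 / 30.3 = 0.02288 h⁻¹
e^(−kτ) = e^(−0.02288 × 16.0) = 0.6934
Accumulation ratio R = 1 / (1 − e^(−kτ)) = 1 / (1 − 0.6934) = 3.262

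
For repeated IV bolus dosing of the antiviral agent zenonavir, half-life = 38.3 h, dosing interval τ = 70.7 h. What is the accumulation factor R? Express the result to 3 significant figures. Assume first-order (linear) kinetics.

k = ln2 / t½ = 0.693147 / 38.3 = 0.01810 h⁻¹
e^(−kτ) = e^(−0.01810 × 70.7) = 0.2781
Accumulation ratio R = 1 / (1 − e^(−kτ)) = 1 / (1 − 0.2781) = 1.385

1.39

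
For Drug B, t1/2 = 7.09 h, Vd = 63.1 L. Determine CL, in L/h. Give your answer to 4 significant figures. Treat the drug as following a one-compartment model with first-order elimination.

k = ln2 / t½ = 0.693147 / 7.09 = 0.09776 h⁻¹
CL = k × Vd = 0.09776 × 63.1 = 6.169 L/h

6.169 L/h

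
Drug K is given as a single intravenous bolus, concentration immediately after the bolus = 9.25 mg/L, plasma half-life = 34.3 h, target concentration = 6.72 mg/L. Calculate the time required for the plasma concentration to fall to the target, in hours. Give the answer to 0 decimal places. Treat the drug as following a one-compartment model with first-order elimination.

k = ln2 / t½ = 0.693147 / 34.3 = 0.02021 h⁻¹
t = ln(C₀ / C) / k = ln(9.250 / 6.72) / 0.02021
  = ln(1.376) / 0.02021 = 0.3192 / 0.02021 = 15.79 h

16 h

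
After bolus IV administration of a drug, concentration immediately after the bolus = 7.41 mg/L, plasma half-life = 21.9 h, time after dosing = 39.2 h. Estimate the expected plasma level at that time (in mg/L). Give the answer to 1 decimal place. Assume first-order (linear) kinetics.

2.1 mg/L

k = ln2 / t½ = 0.693147 / 21.9 = 0.03165 h⁻¹
C = C₀ · e^(−k·t) = 7.410 × e^(−0.03165 × 39.2)
  = 7.410 × 0.2892 = 2.143 mg/L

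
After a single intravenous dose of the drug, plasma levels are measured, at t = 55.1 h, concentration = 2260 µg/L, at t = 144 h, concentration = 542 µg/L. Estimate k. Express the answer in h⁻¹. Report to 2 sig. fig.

0.016 h⁻¹

k = ln(C₁/C₂) / (t₂ − t₁) = ln(2260/542) / (144 − 55.1)
  = 1.428 / 88.90 = 0.01606 h⁻¹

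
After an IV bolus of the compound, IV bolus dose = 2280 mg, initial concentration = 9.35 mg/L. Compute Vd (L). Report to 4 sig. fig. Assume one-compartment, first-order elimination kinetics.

Vd = Dose / C₀ = 2280 / 9.35 = 243.9 L

243.9 L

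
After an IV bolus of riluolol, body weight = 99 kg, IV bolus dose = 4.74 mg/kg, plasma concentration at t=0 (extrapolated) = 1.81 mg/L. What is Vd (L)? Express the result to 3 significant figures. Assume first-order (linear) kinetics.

Dose = 4.74 × 99 = 469.3 mg
Vd = Dose / C₀ = 469.3 / 1.81 = 259.3 L

259 L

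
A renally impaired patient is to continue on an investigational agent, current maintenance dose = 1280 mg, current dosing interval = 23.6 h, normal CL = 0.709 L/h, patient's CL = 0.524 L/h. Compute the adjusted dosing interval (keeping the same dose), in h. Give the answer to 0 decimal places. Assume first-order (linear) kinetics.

To keep the same average steady-state level, dosing rate must scale with clearance.
CL ratio = 0.524 / 0.709 = 0.7391
New interval (same dose) = 23.6 / 0.7391 = 31.93 h

32 h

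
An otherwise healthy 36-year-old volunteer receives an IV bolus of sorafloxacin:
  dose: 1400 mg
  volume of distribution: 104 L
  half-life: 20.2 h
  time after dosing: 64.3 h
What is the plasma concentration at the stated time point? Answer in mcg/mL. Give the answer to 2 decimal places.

C₀ = Dose / Vd = 1400 / 104 = 13.46 mg/L
k = ln2 / t½ = 0.693147 / 20.2 = 0.03431 h⁻¹
C = C₀ · e^(−k·t) = 13.46 × e^(−0.03431 × 64.3)
  = 13.46 × 0.1101 = 1.482 mg/L
(1.482 mg/L = 1.482 mcg/mL)

1.48 mcg/mL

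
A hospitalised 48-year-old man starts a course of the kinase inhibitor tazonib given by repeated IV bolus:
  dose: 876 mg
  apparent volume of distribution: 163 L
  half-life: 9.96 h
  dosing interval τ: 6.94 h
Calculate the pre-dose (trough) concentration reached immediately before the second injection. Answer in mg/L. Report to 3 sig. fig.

3.32 mg/L

C₀ per dose = Dose / Vd = 876 / 163 = 5.374 mg/L
k = ln2 / t½ = 0.693147 / 9.96 = 0.06959 h⁻¹
Fraction remaining after one interval: r = e^(−kτ) = e^(−0.06959 × 6.94) = 0.6170
Before dose 2, 1 dose has been given (aged 1τ).
C_trough = C₀ × r = 5.374 × 0.6170 = 3.316 mg/L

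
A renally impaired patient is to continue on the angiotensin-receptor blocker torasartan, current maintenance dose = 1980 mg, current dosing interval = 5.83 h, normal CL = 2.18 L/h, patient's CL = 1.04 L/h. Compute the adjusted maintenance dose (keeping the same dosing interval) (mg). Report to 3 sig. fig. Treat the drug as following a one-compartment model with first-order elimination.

To keep the same average steady-state level, dosing rate must scale with clearance.
CL ratio = 1.04 / 2.18 = 0.4771
New dose (same interval) = 1980 × 0.4771 = 944.7 mg

945 mg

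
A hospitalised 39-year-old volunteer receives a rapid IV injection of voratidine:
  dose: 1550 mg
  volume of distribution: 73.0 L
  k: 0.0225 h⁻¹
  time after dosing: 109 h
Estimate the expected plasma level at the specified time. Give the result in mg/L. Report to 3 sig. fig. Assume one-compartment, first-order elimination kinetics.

1.83 mg/L

C₀ = Dose / Vd = 1550 / 73.0 = 21.23 mg/L
C = C₀ · e^(−k·t) = 21.23 × e^(−0.02250 × 109)
  = 21.23 × 0.08608 = 1.827 mg/L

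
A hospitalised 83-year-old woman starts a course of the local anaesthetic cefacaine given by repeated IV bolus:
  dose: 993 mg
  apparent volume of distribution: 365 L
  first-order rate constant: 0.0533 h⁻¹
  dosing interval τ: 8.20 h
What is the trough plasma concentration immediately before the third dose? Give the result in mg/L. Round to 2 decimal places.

2.89 mg/L

C₀ per dose = Dose / Vd = 993 / 365 = 2.721 mg/L
Fraction remaining after one interval: r = e^(−kτ) = e^(−0.05330 × 8.20) = 0.6459
Before dose 3, 2 doses have been given (aged 1τ, 2τ).
C_trough = C₀ × (r + r²) = 2.721 × (0.6459 + 0.4172) = 2.893 mg/L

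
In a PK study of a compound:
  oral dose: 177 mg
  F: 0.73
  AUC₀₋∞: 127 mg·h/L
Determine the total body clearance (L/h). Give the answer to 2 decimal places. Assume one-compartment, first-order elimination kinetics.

CL = F·Dose / AUC = 0.73 × 177 / 127 = 1.017 L/h

1.02 L/h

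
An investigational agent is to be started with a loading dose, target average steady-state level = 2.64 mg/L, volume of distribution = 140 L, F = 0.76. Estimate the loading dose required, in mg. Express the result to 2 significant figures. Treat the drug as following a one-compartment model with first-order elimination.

LD = Css × Vd / F = 2.64 × 140 / 0.76 = 486.3 mg

490 mg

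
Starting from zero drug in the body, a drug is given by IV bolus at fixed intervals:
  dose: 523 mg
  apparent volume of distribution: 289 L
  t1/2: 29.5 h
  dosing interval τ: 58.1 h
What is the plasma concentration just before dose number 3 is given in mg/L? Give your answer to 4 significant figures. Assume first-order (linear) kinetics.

0.5801 mg/L

C₀ per dose = Dose / Vd = 523 / 289 = 1.810 mg/L
k = ln2 / t½ = 0.693147 / 29.5 = 0.02350 h⁻¹
Fraction remaining after one interval: r = e^(−kτ) = e^(−0.02350 × 58.1) = 0.2553
Before dose 3, 2 doses have been given (aged 1τ, 2τ).
C_trough = C₀ × (r + r²) = 1.810 × (0.2553 + 0.06518) = 0.5801 mg/L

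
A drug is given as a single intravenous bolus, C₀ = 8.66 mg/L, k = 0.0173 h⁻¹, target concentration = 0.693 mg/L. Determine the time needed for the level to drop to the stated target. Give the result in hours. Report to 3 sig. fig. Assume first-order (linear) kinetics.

146 h

t = ln(C₀ / C) / k = ln(8.660 / 0.693) / 0.01730
  = ln(12.50) / 0.01730 = 2.526 / 0.01730 = 146.0 h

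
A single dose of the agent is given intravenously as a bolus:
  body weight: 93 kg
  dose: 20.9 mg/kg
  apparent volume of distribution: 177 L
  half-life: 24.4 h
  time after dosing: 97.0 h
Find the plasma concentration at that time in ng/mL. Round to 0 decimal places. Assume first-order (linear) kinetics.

698 ng/mL

Total dose = 20.9 × 93 = 1944 mg
C₀ = Dose / Vd = 1944 / 177 = 10.98 mg/L
k = ln2 / t½ = 0.693147 / 24.4 = 0.02841 h⁻¹
C = C₀ · e^(−k·t) = 10.98 × e^(−0.02841 × 97.0)
  = 10.98 × 0.06356 = 0.6979 mg/L
Convert: 0.6979 mg/L × 1000 = 697.9 ng/mL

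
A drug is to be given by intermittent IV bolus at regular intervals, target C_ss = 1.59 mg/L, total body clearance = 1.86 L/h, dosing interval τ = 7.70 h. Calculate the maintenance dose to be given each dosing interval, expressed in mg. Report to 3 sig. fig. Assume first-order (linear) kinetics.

At steady state, Dose/τ = Css × CL.
Dose = Css × CL × τ = 1.59 × 1.860 × 7.70 = 22.77 mg

22.8 mg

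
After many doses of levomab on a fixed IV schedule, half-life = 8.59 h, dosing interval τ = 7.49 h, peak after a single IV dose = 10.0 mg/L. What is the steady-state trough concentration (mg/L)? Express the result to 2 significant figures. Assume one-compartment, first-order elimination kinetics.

k = ln2 / t½ = 0.693147 / 8.59 = 0.08069 h⁻¹
e^(−kτ) = e^(−0.08069 × 7.49) = 0.5464
Accumulation ratio R = 1 / (1 − e^(−kτ)) = 1 / (1 − 0.5464) = 2.205
Steady-state trough = C₀ × R × e^(−kτ) = 10.0 × 2.205 × 0.5464 = 12.05 mg/L

12 mg/L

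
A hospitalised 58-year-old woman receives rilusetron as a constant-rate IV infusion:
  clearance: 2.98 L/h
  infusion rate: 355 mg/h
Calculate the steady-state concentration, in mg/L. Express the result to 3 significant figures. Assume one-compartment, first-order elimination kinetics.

119 mg/L

At steady state Css = R₀ / CL = 355 / 2.980 = 119.1 mg/L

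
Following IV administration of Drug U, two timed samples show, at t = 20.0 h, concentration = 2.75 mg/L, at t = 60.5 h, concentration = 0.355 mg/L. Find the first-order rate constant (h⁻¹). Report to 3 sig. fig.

k = ln(C₁/C₂) / (t₂ − t₁) = ln(2.75/0.355) / (60.5 − 20.0)
  = 2.047 / 40.50 = 0.05054 h⁻¹

0.0505 h⁻¹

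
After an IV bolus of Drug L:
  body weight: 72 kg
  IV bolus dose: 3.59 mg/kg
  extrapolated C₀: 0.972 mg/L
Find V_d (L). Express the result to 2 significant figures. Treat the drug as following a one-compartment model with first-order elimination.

Dose = 3.59 × 72 = 258.5 mg
Vd = Dose / C₀ = 258.5 / 0.972 = 265.9 L

270 L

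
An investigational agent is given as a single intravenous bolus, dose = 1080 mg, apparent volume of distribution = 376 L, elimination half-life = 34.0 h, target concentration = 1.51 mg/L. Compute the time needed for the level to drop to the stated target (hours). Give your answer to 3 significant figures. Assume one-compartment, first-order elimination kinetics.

C₀ = Dose / Vd = 1080 / 376 = 2.872 mg/L
k = ln2 / t½ = 0.693147 / 34.0 = 0.02039 h⁻¹
t = ln(C₀ / C) / k = ln(2.872 / 1.51) / 0.02039
  = ln(1.902) / 0.02039 = 0.6429 / 0.02039 = 31.53 h

31.5 h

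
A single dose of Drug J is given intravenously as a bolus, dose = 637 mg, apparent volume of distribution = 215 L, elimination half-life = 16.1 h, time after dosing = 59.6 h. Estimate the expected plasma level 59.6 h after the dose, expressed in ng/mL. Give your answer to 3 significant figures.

C₀ = Dose / Vd = 637.0 / 215 = 2.963 mg/L
k = ln2 / t½ = 0.693147 / 16.1 = 0.04305 h⁻¹
C = C₀ · e^(−k·t) = 2.963 × e^(−0.04305 × 59.6)
  = 2.963 × 0.07686 = 0.2277 mg/L
Convert: 0.2277 mg/L × 1000 = 227.7 ng/mL

228 ng/mL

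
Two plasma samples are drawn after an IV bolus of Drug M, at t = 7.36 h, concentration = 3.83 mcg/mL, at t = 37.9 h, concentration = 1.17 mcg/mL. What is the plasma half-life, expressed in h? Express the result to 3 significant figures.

17.9 h

k = ln(C₁/C₂) / (t₂ − t₁) = ln(3.83/1.17) / (37.9 − 7.36)
  = 1.186 / 30.54 = 0.03883 h⁻¹
t½ = ln2 / k = 0.693147 / 0.03883 = 17.85 h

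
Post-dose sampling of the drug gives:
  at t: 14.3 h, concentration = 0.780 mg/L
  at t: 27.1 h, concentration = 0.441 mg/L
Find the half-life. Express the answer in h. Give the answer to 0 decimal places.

16 h

k = ln(C₁/C₂) / (t₂ − t₁) = ln(0.780/0.441) / (27.1 − 14.3)
  = 0.5702 / 12.80 = 0.04455 h⁻¹
t½ = ln2 / k = 0.693147 / 0.04455 = 15.56 h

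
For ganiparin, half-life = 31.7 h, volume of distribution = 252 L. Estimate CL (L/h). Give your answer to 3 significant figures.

k = ln2 / t½ = 0.693147 / 31.7 = 0.02187 h⁻¹
CL = k × Vd = 0.02187 × 252 = 5.511 L/h

5.51 L/h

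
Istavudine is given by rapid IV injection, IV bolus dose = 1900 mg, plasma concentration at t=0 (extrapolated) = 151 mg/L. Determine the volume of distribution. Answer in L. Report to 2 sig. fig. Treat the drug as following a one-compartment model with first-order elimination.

Vd = Dose / C₀ = 1900 / 151 = 12.58 L

13 L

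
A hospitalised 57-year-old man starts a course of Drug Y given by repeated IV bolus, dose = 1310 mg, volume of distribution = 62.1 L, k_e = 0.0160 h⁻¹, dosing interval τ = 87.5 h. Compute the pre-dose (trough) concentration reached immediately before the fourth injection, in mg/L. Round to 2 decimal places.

6.80 mg/L

C₀ per dose = Dose / Vd = 1310 / 62.1 = 21.10 mg/L
Fraction remaining after one interval: r = e^(−kτ) = e^(−0.01600 × 87.5) = 0.2466
Before dose 4, 3 doses have been given (aged 1τ, 2τ, 3τ).
C_trough = C₀ × (r + r² + … + r^3) = C₀ × r(1−r^3)/(1−r)
        = 21.10 × 0.2466 × (1 − 0.01500) / (1 − 0.2466) = 6.803 mg/L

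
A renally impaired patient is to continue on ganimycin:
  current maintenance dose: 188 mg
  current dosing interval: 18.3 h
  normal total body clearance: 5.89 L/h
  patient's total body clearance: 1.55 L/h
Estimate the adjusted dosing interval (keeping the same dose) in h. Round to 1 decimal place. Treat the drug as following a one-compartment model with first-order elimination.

To keep the same average steady-state level, dosing rate must scale with clearance.
CL ratio = 1.55 / 5.89 = 0.2632
New interval (same dose) = 18.3 / 0.2632 = 69.53 h

69.5 h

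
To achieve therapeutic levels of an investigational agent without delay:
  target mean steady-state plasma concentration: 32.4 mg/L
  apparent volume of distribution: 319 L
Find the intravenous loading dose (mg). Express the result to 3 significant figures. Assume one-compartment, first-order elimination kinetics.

LD = Css × Vd = 32.4 × 319 = 10340 mg

10300 mg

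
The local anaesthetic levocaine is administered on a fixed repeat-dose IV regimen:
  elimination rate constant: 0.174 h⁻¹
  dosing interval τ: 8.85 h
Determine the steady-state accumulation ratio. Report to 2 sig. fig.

e^(−kτ) = e^(−0.1740 × 8.85) = 0.2144
Accumulation ratio R = 1 / (1 − e^(−kτ)) = 1 / (1 − 0.2144) = 1.273

1.3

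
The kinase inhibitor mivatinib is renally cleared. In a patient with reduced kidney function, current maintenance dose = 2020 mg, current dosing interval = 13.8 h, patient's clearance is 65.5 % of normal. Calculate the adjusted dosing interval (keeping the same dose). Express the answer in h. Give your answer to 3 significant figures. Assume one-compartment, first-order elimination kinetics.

21.1 h

To keep the same average steady-state level, dosing rate must scale with clearance.
CL ratio = 65.5 / 100 = 0.6550
New interval (same dose) = 13.8 / 0.6550 = 21.07 h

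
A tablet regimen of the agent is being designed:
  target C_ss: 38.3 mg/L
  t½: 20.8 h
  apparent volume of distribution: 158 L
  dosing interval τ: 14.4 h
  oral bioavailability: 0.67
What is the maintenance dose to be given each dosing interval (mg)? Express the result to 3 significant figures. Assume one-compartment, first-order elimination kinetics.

4330 mg

k = ln2 / t½ = 0.693147 / 20.8 = 0.03332 h⁻¹
CL = k × Vd = 0.03332 × 158 = 5.265 L/h
At steady state, F × (Dose/τ) = Css × CL.
Dose = Css × CL × τ / F = 38.3 × 5.265 × 14.4 / 0.67 = 4334 mg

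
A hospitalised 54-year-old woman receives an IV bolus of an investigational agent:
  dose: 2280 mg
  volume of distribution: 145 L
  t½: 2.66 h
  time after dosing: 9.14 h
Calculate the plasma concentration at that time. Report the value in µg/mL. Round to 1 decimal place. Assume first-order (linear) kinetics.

C₀ = Dose / Vd = 2280 / 145 = 15.72 mg/L
k = ln2 / t½ = 0.693147 / 2.66 = 0.2606 h⁻¹
C = C₀ · e^(−k·t) = 15.72 × e^(−0.2606 × 9.14)
  = 15.72 × 0.09238 = 1.452 mg/L
(1.452 mg/L = 1.452 µg/mL)

1.5 µg/mL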